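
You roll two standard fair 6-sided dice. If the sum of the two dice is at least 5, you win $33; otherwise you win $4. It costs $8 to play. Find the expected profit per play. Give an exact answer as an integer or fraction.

E[payout] = (1/6)·4 + (5/6)·33 = 169/6
Expected profit = 169/6 − 8 = 121/6

121/6 dollars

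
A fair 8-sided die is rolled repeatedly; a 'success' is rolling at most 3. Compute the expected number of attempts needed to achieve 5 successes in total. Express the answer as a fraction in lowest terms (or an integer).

By linearity (sum of 5 independent geometric waits), E[trials] = 5/p = 5/(3/8) = 40/3.

40/3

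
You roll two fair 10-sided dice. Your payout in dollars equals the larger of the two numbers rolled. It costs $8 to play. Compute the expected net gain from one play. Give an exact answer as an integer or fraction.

Distribution of the larger of the two numbers rolled: 1 w.p. 1/100, 2 w.p. 3/100, 3 w.p. 1/20, 4 w.p. 7/100, 5 w.p. 9/100, 6 w.p. 11/100, …
E[payout] = (1/100)·1 + (3/100)·2 + (1/20)·3 + (7/100)·4 + (9/100)·5 + (11/100)·6 + (13/100)·7 + (3/20)·8 + (17/100)·9 + (19/100)·10 = 143/20
Expected profit = 143/20 − 8 = -17/20

-17/20 dollars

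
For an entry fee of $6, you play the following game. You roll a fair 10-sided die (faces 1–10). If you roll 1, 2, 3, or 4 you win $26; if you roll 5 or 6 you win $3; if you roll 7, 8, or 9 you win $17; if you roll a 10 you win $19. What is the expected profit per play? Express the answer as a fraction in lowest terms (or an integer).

E[payout] = (1/5)·3 + (3/10)·17 + (1/10)·19 + (2/5)·26 = 18
Expected profit = 18 − 6 = 12

$12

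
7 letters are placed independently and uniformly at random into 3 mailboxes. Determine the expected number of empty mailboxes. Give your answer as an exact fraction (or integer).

128/729

Let Xⱼ=1 if mailbox j is empty. P(Xⱼ=1) = ((3-1)/3)^7 = 128/2187.
By linearity, E[#empty] = 3·128/2187 = 128/729.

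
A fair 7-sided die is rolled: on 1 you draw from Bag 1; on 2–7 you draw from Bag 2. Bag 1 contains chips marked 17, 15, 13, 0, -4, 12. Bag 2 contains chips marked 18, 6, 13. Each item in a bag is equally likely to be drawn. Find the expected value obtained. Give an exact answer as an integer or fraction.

71/6

E[X | Bag 1] = (17 + 15 + 13 + 0 − 4 + 12)/6 = 53/6
E[X | Bag 2] = (18 + 6 + 13)/3 = 37/3
E[X] = (1/7)·53/6 + (6/7)·37/3 = 71/6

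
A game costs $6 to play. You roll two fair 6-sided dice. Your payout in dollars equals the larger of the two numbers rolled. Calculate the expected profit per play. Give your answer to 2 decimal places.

Distribution of the larger of the two numbers rolled: 1 w.p. 1/36, 2 w.p. 1/12, 3 w.p. 5/36, 4 w.p. 7/36, 5 w.p. 1/4, 6 w.p. 11/36
E[payout] = (1/36)·1 + (1/12)·2 + (5/36)·3 + (7/36)·4 + (1/4)·5 + (11/36)·6 = 161/36
Expected profit = 161/36 − 6 = -55/36 ≈ -$1.53

-$1.53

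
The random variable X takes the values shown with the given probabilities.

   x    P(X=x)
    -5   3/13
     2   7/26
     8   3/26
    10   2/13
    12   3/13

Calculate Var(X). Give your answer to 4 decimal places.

41.5444

E[X] = (3/13)·(-5) + (7/26)·2 + (3/26)·8 + (2/13)·10 + (3/13)·12 = 60/13
E[X²] = (3/13)·25 + (7/26)·4 + (3/26)·64 + (2/13)·100 + (3/13)·144 = 817/13
Var(X) = 817/13 − (60/13)² = 7021/169 ≈ 41.5444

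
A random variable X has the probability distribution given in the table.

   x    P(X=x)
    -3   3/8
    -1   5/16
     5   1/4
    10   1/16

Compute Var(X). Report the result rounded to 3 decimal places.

15.996

E[X] = (3/8)·(-3) + (5/16)·(-1) + (1/4)·5 + (1/16)·10 = 7/16
E[X²] = (3/8)·9 + (5/16)·1 + (1/4)·25 + (1/16)·100 = 259/16
Var(X) = 259/16 − (7/16)² = 4095/256 ≈ 15.996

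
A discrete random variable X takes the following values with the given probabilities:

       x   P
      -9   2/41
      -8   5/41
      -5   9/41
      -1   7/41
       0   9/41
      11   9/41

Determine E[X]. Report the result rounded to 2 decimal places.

E[X] = (2/41)·(-9) + (5/41)·(-8) + (9/41)·(-5) + (7/41)·(-1) + (9/41)·0 + (9/41)·11
     = -11/41 ≈ -0.27

-0.27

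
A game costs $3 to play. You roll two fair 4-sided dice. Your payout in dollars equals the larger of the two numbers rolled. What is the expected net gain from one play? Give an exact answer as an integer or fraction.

Distribution of the larger of the two numbers rolled: 1 w.p. 1/16, 2 w.p. 3/16, 3 w.p. 5/16, 4 w.p. 7/16
E[payout] = (1/16)·1 + (3/16)·2 + (5/16)·3 + (7/16)·4 = 25/8
Expected profit = 25/8 − 3 = 1/8

1/8 dollars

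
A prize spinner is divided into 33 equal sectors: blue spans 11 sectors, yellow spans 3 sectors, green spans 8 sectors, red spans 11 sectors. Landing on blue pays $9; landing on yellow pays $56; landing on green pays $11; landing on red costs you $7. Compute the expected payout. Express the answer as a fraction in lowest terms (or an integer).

278/33 dollars

E[payout] = (11/33)·9 + (3/33)·56 + (8/33)·11 + (11/33)·(-7) = 278/33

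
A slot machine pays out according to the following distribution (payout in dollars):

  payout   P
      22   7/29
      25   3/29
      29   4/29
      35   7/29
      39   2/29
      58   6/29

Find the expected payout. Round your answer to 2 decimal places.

$35.03

E[X] = (7/29)·22 + (3/29)·25 + (4/29)·29 + (7/29)·35 + (2/29)·39 + (6/29)·58
     = 1016/29 ≈ 35.03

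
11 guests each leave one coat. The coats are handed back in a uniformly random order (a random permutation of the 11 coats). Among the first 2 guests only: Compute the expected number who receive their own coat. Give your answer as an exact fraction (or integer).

Let Xᵢ = 1 if person i gets their own coat. For each i, P(Xᵢ=1) = 1/11.
By linearity of expectation, E[X₁+…+X_2] = 2·(1/11) = 2/11.

2/11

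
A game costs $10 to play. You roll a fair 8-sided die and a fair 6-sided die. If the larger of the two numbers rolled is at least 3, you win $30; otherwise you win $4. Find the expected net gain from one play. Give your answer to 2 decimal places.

$17.83

E[payout] = (1/12)·4 + (11/12)·30 = 167/6
Expected profit = 167/6 − 10 = 107/6 ≈ $17.83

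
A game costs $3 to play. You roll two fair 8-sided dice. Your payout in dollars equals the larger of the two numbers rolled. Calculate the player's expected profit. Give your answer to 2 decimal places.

Distribution of the larger of the two numbers rolled: 1 w.p. 1/64, 2 w.p. 3/64, 3 w.p. 5/64, 4 w.p. 7/64, 5 w.p. 9/64, 6 w.p. 11/64, …
E[payout] = (1/64)·1 + (3/64)·2 + (5/64)·3 + (7/64)·4 + (9/64)·5 + (11/64)·6 + (13/64)·7 + (15/64)·8 = 93/16
Expected profit = 93/16 − 3 = 45/16 ≈ $2.81

$2.81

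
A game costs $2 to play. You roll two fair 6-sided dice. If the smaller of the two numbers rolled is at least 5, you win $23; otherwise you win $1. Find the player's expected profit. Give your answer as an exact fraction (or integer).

13/9 dollars

E[payout] = (8/9)·1 + (1/9)·23 = 31/9
Expected profit = 31/9 − 2 = 13/9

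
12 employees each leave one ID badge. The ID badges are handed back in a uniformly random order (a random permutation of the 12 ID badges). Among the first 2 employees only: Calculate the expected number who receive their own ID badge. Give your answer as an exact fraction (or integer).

1/6

Let Xᵢ = 1 if person i gets their own ID badge. For each i, P(Xᵢ=1) = 1/12.
By linearity of expectation, E[X₁+…+X_2] = 2·(1/12) = 1/6.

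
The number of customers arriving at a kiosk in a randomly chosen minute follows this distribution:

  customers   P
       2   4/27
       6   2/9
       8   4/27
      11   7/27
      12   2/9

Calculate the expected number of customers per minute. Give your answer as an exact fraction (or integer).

25/3

E[X] = (4/27)·2 + (2/9)·6 + (4/27)·8 + (7/27)·11 + (2/9)·12
     = 25/3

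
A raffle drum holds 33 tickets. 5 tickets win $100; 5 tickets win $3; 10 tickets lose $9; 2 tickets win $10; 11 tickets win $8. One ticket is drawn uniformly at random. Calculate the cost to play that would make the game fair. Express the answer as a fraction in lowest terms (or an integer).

533/33 dollars

E[payout] = (5/33)·100 + (5/33)·3 + (10/33)·(-9) + (2/33)·10 + (11/33)·8 = 533/33
Fair fee = E[payout] = 533/33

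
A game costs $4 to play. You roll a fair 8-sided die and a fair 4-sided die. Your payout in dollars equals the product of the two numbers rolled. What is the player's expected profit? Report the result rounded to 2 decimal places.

$7.25

Distribution of the product of the two numbers rolled: 1 w.p. 1/32, 2 w.p. 1/16, 3 w.p. 1/16, 4 w.p. 3/32, 5 w.p. 1/32, 6 w.p. 3/32, …
E[payout] = (1/32)·1 + (1/16)·2 + (1/16)·3 + (3/32)·4 + (1/32)·5 + (3/32)·6 + (1/32)·7 + (3/32)·8 + (1/32)·9 + (1/32)·10 + (3/32)·12 + (1/32)·14 + (1/32)·15 + (1/16)·16 + (1/32)·18 + (1/32)·20 + (1/32)·21 + (1/16)·24 + (1/32)·28 + (1/32)·32 = 45/4
Expected profit = 45/4 − 4 = 29/4 ≈ $7.25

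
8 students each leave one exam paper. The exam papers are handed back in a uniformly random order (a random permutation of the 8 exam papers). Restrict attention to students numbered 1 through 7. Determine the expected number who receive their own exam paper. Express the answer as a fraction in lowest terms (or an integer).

7/8

Let Xᵢ = 1 if person i gets their own exam paper. For each i, P(Xᵢ=1) = 1/8.
By linearity of expectation, E[X₁+…+X_7] = 7·(1/8) = 7/8.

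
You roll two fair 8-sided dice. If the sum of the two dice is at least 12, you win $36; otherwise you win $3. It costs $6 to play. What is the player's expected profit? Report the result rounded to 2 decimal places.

$4.73

E[payout] = (49/64)·3 + (15/64)·36 = 687/64
Expected profit = 687/64 − 6 = 303/64 ≈ $4.73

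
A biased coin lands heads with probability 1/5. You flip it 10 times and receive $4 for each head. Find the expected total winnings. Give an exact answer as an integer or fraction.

E[#heads] = 10·1/5 = 2 (linearity over flips).
E[winnings] = 4·2 = 8.

$8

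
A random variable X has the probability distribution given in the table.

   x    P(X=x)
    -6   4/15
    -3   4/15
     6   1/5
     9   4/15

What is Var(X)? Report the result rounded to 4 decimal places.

E[X] = (4/15)·(-6) + (4/15)·(-3) + (1/5)·6 + (4/15)·9 = 6/5
E[X²] = (4/15)·36 + (4/15)·9 + (1/5)·36 + (4/15)·81 = 204/5
Var(X) = 204/5 − (6/5)² = 984/25 ≈ 39.3600

39.3600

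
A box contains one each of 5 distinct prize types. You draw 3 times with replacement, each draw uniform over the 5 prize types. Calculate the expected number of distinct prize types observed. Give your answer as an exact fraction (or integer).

Let Xⱼ=1 if type j appears at least once. P(Xⱼ=1) = 1 − ((5−1)/5)^3 = 61/125.
E[#distinct] = 5·61/125 = 61/25.

61/25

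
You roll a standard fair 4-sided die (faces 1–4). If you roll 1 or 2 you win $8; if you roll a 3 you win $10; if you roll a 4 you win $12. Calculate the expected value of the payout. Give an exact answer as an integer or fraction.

19/2 dollars

E[payout] = (1/2)·8 + (1/4)·10 + (1/4)·12 = 19/2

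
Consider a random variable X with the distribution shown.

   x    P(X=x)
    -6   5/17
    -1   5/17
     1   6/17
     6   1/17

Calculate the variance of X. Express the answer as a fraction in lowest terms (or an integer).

3330/289

E[X] = (5/17)·(-6) + (5/17)·(-1) + (6/17)·1 + (1/17)·6 = -23/17
E[X²] = (5/17)·36 + (5/17)·1 + (6/17)·1 + (1/17)·36 = 227/17
Var(X) = 227/17 − (-23/17)² = 3330/289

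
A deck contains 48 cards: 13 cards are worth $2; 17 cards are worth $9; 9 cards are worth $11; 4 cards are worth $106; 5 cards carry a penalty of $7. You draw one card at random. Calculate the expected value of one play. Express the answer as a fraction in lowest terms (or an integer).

E[payout] = (13/48)·2 + (17/48)·9 + (9/48)·11 + (4/48)·106 + (5/48)·(-7) = 667/48

667/48 dollars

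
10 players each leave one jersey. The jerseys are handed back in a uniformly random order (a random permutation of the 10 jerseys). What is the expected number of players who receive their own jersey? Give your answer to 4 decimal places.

Let Xᵢ = 1 if person i gets their own jersey. For each i, P(Xᵢ=1) = 1/10.
By linearity of expectation, E[X₁+…+X_10] = 10·(1/10) = 1.
≈ 1.0000

1.0000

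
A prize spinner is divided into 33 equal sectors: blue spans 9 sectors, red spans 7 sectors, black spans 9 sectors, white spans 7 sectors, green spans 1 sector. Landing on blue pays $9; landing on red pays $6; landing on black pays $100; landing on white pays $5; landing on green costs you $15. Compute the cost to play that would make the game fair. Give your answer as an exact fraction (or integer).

1043/33 dollars

E[payout] = (9/33)·9 + (7/33)·6 + (9/33)·100 + (7/33)·5 + (1/33)·(-15) = 1043/33
Fair fee = E[payout] = 1043/33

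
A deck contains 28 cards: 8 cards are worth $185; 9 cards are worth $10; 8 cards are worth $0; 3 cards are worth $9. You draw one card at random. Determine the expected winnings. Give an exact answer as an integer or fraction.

E[payout] = (8/28)·185 + (9/28)·10 + (8/28)·0 + (3/28)·9 = 1597/28

1597/28 dollars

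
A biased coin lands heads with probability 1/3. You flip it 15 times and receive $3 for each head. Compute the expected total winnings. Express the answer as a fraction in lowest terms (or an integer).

$15

E[#heads] = 15·1/3 = 5 (linearity over flips).
E[winnings] = 3·5 = 15.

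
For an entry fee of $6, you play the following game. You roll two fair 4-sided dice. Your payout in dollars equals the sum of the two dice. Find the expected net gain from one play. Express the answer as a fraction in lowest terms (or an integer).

Distribution of the sum of the two dice: 2 w.p. 1/16, 3 w.p. 1/8, 4 w.p. 3/16, 5 w.p. 1/4, 6 w.p. 3/16, 7 w.p. 1/8, …
E[payout] = (1/16)·2 + (1/8)·3 + (3/16)·4 + (1/4)·5 + (3/16)·6 + (1/8)·7 + (1/16)·8 = 5
Expected profit = 5 − 6 = -1

-$1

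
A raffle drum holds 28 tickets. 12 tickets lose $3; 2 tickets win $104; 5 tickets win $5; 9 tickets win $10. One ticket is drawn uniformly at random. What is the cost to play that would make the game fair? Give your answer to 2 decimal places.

$10.25

E[payout] = (12/28)·(-3) + (2/28)·104 + (5/28)·5 + (9/28)·10 = 41/4
Fair fee = E[payout] = 41/4 ≈ $10.25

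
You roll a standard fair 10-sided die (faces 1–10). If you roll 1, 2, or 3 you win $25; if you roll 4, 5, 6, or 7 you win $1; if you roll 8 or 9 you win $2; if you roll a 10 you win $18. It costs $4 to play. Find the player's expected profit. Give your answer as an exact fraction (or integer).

E[payout] = (2/5)·1 + (1/5)·2 + (1/10)·18 + (3/10)·25 = 101/10
Expected profit = 101/10 − 4 = 61/10

61/10 dollars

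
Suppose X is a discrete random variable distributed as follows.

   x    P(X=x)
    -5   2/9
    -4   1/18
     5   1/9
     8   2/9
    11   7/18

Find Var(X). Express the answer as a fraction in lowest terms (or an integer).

13817/324

E[X] = (2/9)·(-5) + (1/18)·(-4) + (1/9)·5 + (2/9)·8 + (7/18)·11 = 95/18
E[X²] = (2/9)·25 + (1/18)·16 + (1/9)·25 + (2/9)·64 + (7/18)·121 = 141/2
Var(X) = 141/2 − (95/18)² = 13817/324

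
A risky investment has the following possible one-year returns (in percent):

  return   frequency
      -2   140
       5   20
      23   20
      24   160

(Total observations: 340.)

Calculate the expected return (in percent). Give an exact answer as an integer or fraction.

Total = 340, so P(return=-2) = 140/340, etc.
E[X] = (7/17)·(-2) + (1/17)·5 + (1/17)·23 + (8/17)·24
     = 206/17

206/17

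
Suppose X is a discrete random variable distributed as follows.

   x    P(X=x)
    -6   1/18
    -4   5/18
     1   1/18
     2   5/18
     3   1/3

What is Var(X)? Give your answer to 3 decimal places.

E[X] = (1/18)·(-6) + (5/18)·(-4) + (1/18)·1 + (5/18)·2 + (1/3)·3 = 1/6
E[X²] = (1/18)·36 + (5/18)·16 + (1/18)·1 + (5/18)·4 + (1/3)·9 = 191/18
Var(X) = 191/18 − (1/6)² = 127/12 ≈ 10.583

10.583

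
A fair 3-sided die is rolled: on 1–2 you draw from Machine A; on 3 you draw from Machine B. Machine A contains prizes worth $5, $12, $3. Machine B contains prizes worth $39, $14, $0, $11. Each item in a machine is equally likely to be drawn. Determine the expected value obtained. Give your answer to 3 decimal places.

$9.778

E[X | Machine A] = (5 + 12 + 3)/3 = 20/3
E[X | Machine B] = (39 + 14 + 0 + 11)/4 = 16
E[X] = (2/3)·20/3 + (1/3)·16 = 88/9 ≈ 9.778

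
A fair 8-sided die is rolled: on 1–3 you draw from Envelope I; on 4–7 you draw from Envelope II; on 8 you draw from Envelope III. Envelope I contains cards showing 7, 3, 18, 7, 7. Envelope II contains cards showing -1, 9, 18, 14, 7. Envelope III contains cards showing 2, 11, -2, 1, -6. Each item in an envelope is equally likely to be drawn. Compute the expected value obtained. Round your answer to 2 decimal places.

E[X | Envelope I] = (7 + 3 + 18 + 7 + 7)/5 = 42/5
E[X | Envelope II] = (-1 + 9 + 18 + 14 + 7)/5 = 47/5
E[X | Envelope III] = (2 + 11 − 2 + 1 − 6)/5 = 6/5
E[X] = (3/8)·42/5 + (1/2)·47/5 + (1/8)·6/5 = 8 ≈ 8.00

8.00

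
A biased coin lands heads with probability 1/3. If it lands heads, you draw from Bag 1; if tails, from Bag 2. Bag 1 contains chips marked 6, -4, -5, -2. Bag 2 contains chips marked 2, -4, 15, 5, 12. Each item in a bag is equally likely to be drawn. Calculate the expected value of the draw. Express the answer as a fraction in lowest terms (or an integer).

43/12

E[X | Bag 1] = (6 − 4 − 5 − 2)/4 = -5/4
E[X | Bag 2] = (2 − 4 + 15 + 5 + 12)/5 = 6
E[X] = (1/3)·(-5/4) + (2/3)·6 = 43/12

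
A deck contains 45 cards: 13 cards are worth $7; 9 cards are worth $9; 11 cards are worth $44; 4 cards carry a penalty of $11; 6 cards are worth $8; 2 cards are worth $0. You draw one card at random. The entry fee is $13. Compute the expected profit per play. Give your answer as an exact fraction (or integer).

5/3 dollars

E[payout] = (13/45)·7 + (9/45)·9 + (11/45)·44 + (4/45)·(-11) + (6/45)·8 + (2/45)·0 = 44/3
Expected profit = 44/3 − 13 = 5/3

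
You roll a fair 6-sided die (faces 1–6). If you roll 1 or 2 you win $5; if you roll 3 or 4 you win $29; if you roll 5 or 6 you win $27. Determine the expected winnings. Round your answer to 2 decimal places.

E[payout] = (1/3)·5 + (1/3)·27 + (1/3)·29 = 61/3
≈ $20.33

$20.33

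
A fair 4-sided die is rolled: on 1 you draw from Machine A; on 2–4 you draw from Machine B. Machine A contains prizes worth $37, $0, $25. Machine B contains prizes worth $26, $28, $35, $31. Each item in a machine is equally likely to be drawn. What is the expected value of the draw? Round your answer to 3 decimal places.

$27.667

E[X | Machine A] = (37 + 0 + 25)/3 = 62/3
E[X | Machine B] = (26 + 28 + 35 + 31)/4 = 30
E[X] = (1/4)·62/3 + (3/4)·30 = 83/3 ≈ 27.667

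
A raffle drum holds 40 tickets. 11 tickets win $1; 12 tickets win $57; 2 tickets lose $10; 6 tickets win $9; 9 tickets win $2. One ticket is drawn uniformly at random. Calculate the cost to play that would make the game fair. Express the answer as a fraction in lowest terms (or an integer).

747/40 dollars

E[payout] = (11/40)·1 + (12/40)·57 + (2/40)·(-10) + (6/40)·9 + (9/40)·2 = 747/40
Fair fee = E[payout] = 747/40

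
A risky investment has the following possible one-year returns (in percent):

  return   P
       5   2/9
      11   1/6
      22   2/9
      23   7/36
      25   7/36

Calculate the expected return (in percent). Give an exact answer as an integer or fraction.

103/6

E[X] = (2/9)·5 + (1/6)·11 + (2/9)·22 + (7/36)·23 + (7/36)·25
     = 103/6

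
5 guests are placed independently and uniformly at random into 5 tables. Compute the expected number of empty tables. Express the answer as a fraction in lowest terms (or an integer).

Let Xⱼ=1 if table j is empty. P(Xⱼ=1) = ((5-1)/5)^5 = 1024/3125.
By linearity, E[#empty] = 5·1024/3125 = 1024/625.

1024/625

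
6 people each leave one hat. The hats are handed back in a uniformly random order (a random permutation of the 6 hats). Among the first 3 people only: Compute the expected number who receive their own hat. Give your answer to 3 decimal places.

Let Xᵢ = 1 if person i gets their own hat. For each i, P(Xᵢ=1) = 1/6.
By linearity of expectation, E[X₁+…+X_3] = 3·(1/6) = 1/2.
≈ 0.500

0.500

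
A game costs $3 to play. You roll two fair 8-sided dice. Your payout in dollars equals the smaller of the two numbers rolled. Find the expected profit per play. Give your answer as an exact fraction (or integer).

Distribution of the smaller of the two numbers rolled: 1 w.p. 15/64, 2 w.p. 13/64, 3 w.p. 11/64, 4 w.p. 9/64, 5 w.p. 7/64, 6 w.p. 5/64, …
E[payout] = (15/64)·1 + (13/64)·2 + (11/64)·3 + (9/64)·4 + (7/64)·5 + (5/64)·6 + (3/64)·7 + (1/64)·8 = 51/16
Expected profit = 51/16 − 3 = 3/16

3/16 dollars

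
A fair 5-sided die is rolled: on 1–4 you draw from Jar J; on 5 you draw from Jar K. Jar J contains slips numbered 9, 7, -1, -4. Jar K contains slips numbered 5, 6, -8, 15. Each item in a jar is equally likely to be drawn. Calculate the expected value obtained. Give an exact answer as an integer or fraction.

31/10

E[X | Jar J] = (9 + 7 − 1 − 4)/4 = 11/4
E[X | Jar K] = (5 + 6 − 8 + 15)/4 = 9/2
E[X] = (4/5)·11/4 + (1/5)·9/2 = 31/10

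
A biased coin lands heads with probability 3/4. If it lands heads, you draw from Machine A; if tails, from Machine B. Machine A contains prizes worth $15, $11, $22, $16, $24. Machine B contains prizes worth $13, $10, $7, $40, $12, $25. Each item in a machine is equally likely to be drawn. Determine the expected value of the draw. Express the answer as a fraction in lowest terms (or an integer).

2119/120 dollars

E[X | Machine A] = (15 + 11 + 22 + 16 + 24)/5 = 88/5
E[X | Machine B] = (13 + 10 + 7 + 40 + 12 + 25)/6 = 107/6
E[X] = (3/4)·88/5 + (1/4)·107/6 = 2119/120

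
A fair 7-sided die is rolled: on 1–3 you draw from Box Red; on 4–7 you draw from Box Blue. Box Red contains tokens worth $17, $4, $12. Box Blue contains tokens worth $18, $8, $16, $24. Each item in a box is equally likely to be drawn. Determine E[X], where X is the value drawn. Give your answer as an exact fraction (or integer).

E[X | Box Red] = (17 + 4 + 12)/3 = 11
E[X | Box Blue] = (18 + 8 + 16 + 24)/4 = 33/2
E[X] = (3/7)·11 + (4/7)·33/2 = 99/7

99/7 dollars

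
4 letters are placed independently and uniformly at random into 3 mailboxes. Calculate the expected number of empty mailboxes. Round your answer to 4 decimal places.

Let Xⱼ=1 if mailbox j is empty. P(Xⱼ=1) = ((3-1)/3)^4 = 16/81.
By linearity, E[#empty] = 3·16/81 = 16/27.
≈ 0.5926

0.5926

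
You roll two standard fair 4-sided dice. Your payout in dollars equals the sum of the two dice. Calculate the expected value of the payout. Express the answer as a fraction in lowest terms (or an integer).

Distribution of the sum of the two dice: 2 w.p. 1/16, 3 w.p. 1/8, 4 w.p. 3/16, 5 w.p. 1/4, 6 w.p. 3/16, 7 w.p. 1/8, …
E[payout] = (1/16)·2 + (1/8)·3 + (3/16)·4 + (1/4)·5 + (3/16)·6 + (1/8)·7 + (1/16)·8 = 5

$5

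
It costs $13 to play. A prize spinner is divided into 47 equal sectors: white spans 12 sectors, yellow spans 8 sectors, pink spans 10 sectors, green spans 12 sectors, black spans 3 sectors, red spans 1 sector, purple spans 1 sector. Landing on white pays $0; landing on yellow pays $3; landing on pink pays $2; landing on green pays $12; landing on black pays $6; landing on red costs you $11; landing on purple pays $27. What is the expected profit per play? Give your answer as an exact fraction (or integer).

E[payout] = (12/47)·0 + (8/47)·3 + (10/47)·2 + (12/47)·12 + (3/47)·6 + (1/47)·(-11) + (1/47)·27 = 222/47
Expected profit = 222/47 − 13 = -389/47

-389/47 dollars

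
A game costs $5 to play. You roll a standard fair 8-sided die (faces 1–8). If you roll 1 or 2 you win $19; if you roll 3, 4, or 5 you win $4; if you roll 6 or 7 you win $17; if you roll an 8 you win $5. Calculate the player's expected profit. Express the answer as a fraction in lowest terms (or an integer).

E[payout] = (3/8)·4 + (1/8)·5 + (1/4)·17 + (1/4)·19 = 89/8
Expected profit = 89/8 − 5 = 49/8

49/8 dollars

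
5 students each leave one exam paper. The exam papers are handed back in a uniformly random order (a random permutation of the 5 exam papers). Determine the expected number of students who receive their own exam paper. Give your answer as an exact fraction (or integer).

Let Xᵢ = 1 if person i gets their own exam paper. For each i, P(Xᵢ=1) = 1/5.
By linearity of expectation, E[X₁+…+X_5] = 5·(1/5) = 1.

1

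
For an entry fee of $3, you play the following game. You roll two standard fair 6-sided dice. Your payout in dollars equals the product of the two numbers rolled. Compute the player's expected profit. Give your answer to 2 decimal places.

Distribution of the product of the two numbers rolled: 1 w.p. 1/36, 2 w.p. 1/18, 3 w.p. 1/18, 4 w.p. 1/12, 5 w.p. 1/18, 6 w.p. 1/9, …
E[payout] = (1/36)·1 + (1/18)·2 + (1/18)·3 + (1/12)·4 + (1/18)·5 + (1/9)·6 + (1/18)·8 + (1/36)·9 + (1/18)·10 + (1/9)·12 + (1/18)·15 + (1/36)·16 + (1/18)·18 + (1/18)·20 + (1/18)·24 + (1/36)·25 + (1/18)·30 + (1/36)·36 = 49/4
Expected profit = 49/4 − 3 = 37/4 ≈ $9.25

$9.25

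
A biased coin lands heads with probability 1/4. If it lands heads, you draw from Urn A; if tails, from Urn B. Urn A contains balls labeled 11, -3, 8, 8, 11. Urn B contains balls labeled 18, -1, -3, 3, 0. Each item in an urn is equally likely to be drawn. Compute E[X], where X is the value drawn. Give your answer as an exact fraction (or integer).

43/10

E[X | Urn A] = (11 − 3 + 8 + 8 + 11)/5 = 7
E[X | Urn B] = (18 − 1 − 3 + 3 + 0)/5 = 17/5
E[X] = (1/4)·7 + (3/4)·17/5 = 43/10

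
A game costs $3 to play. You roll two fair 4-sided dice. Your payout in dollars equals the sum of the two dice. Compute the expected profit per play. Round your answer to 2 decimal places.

$2.00

Distribution of the sum of the two dice: 2 w.p. 1/16, 3 w.p. 1/8, 4 w.p. 3/16, 5 w.p. 1/4, 6 w.p. 3/16, 7 w.p. 1/8, …
E[payout] = (1/16)·2 + (1/8)·3 + (3/16)·4 + (1/4)·5 + (3/16)·6 + (1/8)·7 + (1/16)·8 = 5
Expected profit = 5 − 3 = 2 ≈ $2.00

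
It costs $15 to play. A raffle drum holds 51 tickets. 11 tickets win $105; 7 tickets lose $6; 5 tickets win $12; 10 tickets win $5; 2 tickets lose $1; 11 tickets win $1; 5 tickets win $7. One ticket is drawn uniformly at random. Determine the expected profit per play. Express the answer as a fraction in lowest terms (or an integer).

502/51 dollars

E[payout] = (11/51)·105 + (7/51)·(-6) + (5/51)·12 + (10/51)·5 + (2/51)·(-1) + (11/51)·1 + (5/51)·7 = 1267/51
Expected profit = 1267/51 − 15 = 502/51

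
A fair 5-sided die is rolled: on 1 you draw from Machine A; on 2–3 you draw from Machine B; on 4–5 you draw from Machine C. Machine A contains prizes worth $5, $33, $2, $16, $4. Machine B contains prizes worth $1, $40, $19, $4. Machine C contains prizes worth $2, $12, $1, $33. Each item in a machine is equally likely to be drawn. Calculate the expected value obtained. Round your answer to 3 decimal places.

$13.600

E[X | Machine A] = (5 + 33 + 2 + 16 + 4)/5 = 12
E[X | Machine B] = (1 + 40 + 19 + 4)/4 = 16
E[X | Machine C] = (2 + 12 + 1 + 33)/4 = 12
E[X] = (1/5)·12 + (2/5)·16 + (2/5)·12 = 68/5 ≈ 13.600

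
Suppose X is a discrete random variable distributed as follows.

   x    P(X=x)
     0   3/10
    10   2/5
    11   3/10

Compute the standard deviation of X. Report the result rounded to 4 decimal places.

E[X] = 73/10, E[X²] = 763/10
Var(X) = E[X²] − (E[X])² = 763/10 − 5329/100 = 2301/100
SD(X) = √(2301/100) ≈ 4.7969

4.7969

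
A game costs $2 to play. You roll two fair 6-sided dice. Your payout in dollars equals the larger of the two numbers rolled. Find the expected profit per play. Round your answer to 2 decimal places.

$2.47

Distribution of the larger of the two numbers rolled: 1 w.p. 1/36, 2 w.p. 1/12, 3 w.p. 5/36, 4 w.p. 7/36, 5 w.p. 1/4, 6 w.p. 11/36
E[payout] = (1/36)·1 + (1/12)·2 + (5/36)·3 + (7/36)·4 + (1/4)·5 + (11/36)·6 = 161/36
Expected profit = 161/36 − 2 = 89/36 ≈ $2.47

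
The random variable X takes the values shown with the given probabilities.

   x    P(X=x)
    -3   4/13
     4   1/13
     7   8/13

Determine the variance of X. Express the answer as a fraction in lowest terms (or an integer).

3468/169

E[X] = (4/13)·(-3) + (1/13)·4 + (8/13)·7 = 48/13
E[X²] = (4/13)·9 + (1/13)·16 + (8/13)·49 = 444/13
Var(X) = 444/13 − (48/13)² = 3468/169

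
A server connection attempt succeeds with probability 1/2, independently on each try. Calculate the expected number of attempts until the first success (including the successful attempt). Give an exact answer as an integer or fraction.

For a geometric distribution, E[trials] = 1/p = 1/(1/2) = 2.

2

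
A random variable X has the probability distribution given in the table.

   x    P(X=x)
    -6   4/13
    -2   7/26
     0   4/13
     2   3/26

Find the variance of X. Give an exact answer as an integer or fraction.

1348/169

E[X] = (4/13)·(-6) + (7/26)·(-2) + (4/13)·0 + (3/26)·2 = -28/13
E[X²] = (4/13)·36 + (7/26)·4 + (4/13)·0 + (3/26)·4 = 164/13
Var(X) = 164/13 − (-28/13)² = 1348/169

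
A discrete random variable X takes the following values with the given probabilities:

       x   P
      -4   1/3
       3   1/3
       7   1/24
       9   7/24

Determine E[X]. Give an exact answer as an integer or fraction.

E[X] = (1/3)·(-4) + (1/3)·3 + (1/24)·7 + (7/24)·9
     = 31/12

31/12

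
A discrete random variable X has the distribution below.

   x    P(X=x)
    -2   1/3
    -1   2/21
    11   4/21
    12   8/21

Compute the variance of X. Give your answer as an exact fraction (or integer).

19610/441

E[X] = (1/3)·(-2) + (2/21)·(-1) + (4/21)·11 + (8/21)·12 = 124/21
E[X²] = (1/3)·4 + (2/21)·1 + (4/21)·121 + (8/21)·144 = 238/3
Var(X) = 238/3 − (124/21)² = 19610/441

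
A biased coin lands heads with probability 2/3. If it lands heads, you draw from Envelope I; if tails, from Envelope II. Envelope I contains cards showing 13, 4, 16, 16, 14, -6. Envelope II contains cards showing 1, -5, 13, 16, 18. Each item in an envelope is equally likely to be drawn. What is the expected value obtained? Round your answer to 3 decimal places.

E[X | Envelope I] = (13 + 4 + 16 + 16 + 14 − 6)/6 = 19/2
E[X | Envelope II] = (1 − 5 + 13 + 16 + 18)/5 = 43/5
E[X] = (2/3)·19/2 + (1/3)·43/5 = 46/5 ≈ 9.200

9.200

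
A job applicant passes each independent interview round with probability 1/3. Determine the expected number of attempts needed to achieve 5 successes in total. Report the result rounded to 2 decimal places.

15.00

By linearity (sum of 5 independent geometric waits), E[trials] = 5/p = 5/(1/3) = 15.
≈ 15.00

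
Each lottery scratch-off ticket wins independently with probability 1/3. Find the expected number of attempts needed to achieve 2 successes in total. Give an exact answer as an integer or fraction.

6

By linearity (sum of 2 independent geometric waits), E[trials] = 2/p = 2/(1/3) = 6.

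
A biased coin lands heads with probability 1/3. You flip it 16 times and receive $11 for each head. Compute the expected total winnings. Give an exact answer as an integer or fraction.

E[#heads] = 16·1/3 = 16/3 (linearity over flips).
E[winnings] = 11·16/3 = 176/3.

176/3 dollars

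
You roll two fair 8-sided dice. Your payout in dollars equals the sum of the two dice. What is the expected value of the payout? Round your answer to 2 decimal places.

$9.00

Distribution of the sum of the two dice: 2 w.p. 1/64, 3 w.p. 1/32, 4 w.p. 3/64, 5 w.p. 1/16, 6 w.p. 5/64, 7 w.p. 3/32, …
E[payout] = (1/64)·2 + (1/32)·3 + (3/64)·4 + (1/16)·5 + (5/64)·6 + (3/32)·7 + (7/64)·8 + (1/8)·9 + (7/64)·10 + (3/32)·11 + (5/64)·12 + (1/16)·13 + (3/64)·14 + (1/32)·15 + (1/64)·16 = 9
≈ $9.00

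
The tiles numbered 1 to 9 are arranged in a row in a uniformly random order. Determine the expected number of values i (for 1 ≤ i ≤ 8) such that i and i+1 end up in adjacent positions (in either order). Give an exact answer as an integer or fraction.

For each i ∈ {1,…,8}, let Xᵢ = 1 if i and i+1 are adjacent. P(Xᵢ=1) = 2·(9−1)!/9! = 2/9.
By linearity, E[ΣXᵢ] = (8)·(2/9) = 16/9.

16/9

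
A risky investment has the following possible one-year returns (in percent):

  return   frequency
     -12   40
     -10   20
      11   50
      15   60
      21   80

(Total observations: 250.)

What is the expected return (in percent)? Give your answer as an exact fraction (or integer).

49/5

Total = 250, so P(return=-12) = 40/250, etc.
E[X] = (4/25)·(-12) + (2/25)·(-10) + (1/5)·11 + (6/25)·15 + (8/25)·21
     = 49/5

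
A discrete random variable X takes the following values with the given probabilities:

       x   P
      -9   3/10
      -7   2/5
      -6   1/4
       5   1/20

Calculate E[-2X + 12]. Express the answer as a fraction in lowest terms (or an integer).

51/2

E[-2x+12] = (3/10)·30 + (2/5)·26 + (1/4)·24 + (1/20)·2
     = 51/2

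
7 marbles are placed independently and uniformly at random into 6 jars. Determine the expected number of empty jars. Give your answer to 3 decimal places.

1.674

Let Xⱼ=1 if jar j is empty. P(Xⱼ=1) = ((6-1)/6)^7 = 78125/279936.
By linearity, E[#empty] = 6·78125/279936 = 78125/46656.
≈ 1.674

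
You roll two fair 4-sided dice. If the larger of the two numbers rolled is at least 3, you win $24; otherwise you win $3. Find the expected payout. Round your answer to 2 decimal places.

$18.75

E[payout] = (1/4)·3 + (3/4)·24 = 75/4
≈ $18.75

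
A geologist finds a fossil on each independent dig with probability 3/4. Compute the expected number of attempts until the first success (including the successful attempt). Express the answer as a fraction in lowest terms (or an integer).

4/3

For a geometric distribution, E[trials] = 1/p = 1/(3/4) = 4/3.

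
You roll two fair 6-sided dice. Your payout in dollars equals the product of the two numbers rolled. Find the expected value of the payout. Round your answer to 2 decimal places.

$12.25

Distribution of the product of the two numbers rolled: 1 w.p. 1/36, 2 w.p. 1/18, 3 w.p. 1/18, 4 w.p. 1/12, 5 w.p. 1/18, 6 w.p. 1/9, …
E[payout] = (1/36)·1 + (1/18)·2 + (1/18)·3 + (1/12)·4 + (1/18)·5 + (1/9)·6 + (1/18)·8 + (1/36)·9 + (1/18)·10 + (1/9)·12 + (1/18)·15 + (1/36)·16 + (1/18)·18 + (1/18)·20 + (1/18)·24 + (1/36)·25 + (1/18)·30 + (1/36)·36 = 49/4
≈ $12.25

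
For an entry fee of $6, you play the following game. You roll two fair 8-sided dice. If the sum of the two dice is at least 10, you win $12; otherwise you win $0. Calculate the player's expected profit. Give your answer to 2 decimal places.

E[payout] = (9/16)·0 + (7/16)·12 = 21/4
Expected profit = 21/4 − 6 = -3/4 ≈ -$0.75

-$0.75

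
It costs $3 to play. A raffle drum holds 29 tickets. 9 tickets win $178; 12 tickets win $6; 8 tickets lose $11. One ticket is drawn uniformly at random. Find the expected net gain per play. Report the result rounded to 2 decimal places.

E[payout] = (9/29)·178 + (12/29)·6 + (8/29)·(-11) = 1586/29
Expected profit = 1586/29 − 3 = 1499/29 ≈ $51.69

$51.69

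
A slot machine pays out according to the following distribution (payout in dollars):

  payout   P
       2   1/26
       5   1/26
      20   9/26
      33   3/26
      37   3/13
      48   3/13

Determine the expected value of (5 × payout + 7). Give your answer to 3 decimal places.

160.077

E[5x+7] = (1/26)·17 + (1/26)·32 + (9/26)·107 + (3/26)·172 + (3/13)·192 + (3/13)·247
     = 2081/13 ≈ 160.077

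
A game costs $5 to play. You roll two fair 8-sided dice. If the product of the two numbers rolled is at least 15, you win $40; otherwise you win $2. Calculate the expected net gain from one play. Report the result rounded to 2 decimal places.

E[payout] = (29/64)·2 + (35/64)·40 = 729/32
Expected profit = 729/32 − 5 = 569/32 ≈ $17.78

$17.78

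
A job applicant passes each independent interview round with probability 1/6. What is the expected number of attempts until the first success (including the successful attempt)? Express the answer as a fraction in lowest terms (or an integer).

For a geometric distribution, E[trials] = 1/p = 1/(1/6) = 6.

6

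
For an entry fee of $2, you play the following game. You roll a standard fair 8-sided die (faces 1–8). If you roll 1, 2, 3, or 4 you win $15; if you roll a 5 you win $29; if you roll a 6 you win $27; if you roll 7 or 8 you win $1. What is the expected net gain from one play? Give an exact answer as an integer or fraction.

E[payout] = (1/4)·1 + (1/2)·15 + (1/8)·27 + (1/8)·29 = 59/4
Expected profit = 59/4 − 2 = 51/4

51/4 dollars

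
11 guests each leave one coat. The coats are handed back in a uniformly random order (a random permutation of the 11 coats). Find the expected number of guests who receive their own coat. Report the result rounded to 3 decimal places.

Let Xᵢ = 1 if person i gets their own coat. For each i, P(Xᵢ=1) = 1/11.
By linearity of expectation, E[X₁+…+X_11] = 11·(1/11) = 1.
≈ 1.000

1.000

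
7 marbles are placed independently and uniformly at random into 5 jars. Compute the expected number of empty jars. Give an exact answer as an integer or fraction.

16384/15625

Let Xⱼ=1 if jar j is empty. P(Xⱼ=1) = ((5-1)/5)^7 = 16384/78125.
By linearity, E[#empty] = 5·16384/78125 = 16384/15625.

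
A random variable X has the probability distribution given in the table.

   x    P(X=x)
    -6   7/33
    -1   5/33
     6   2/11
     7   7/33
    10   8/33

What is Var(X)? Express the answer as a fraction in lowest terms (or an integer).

E[X] = (7/33)·(-6) + (5/33)·(-1) + (2/11)·6 + (7/33)·7 + (8/33)·10 = 118/33
E[X²] = (7/33)·36 + (5/33)·1 + (2/11)·36 + (7/33)·49 + (8/33)·100 = 1616/33
Var(X) = 1616/33 − (118/33)² = 39404/1089

39404/1089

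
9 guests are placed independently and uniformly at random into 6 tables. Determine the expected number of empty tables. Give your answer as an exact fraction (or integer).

Let Xⱼ=1 if table j is empty. P(Xⱼ=1) = ((6-1)/6)^9 = 1953125/10077696.
By linearity, E[#empty] = 6·1953125/10077696 = 1953125/1679616.

1953125/1679616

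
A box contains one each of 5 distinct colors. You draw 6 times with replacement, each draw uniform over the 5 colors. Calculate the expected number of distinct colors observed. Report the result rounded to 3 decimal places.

Let Xⱼ=1 if type j appears at least once. P(Xⱼ=1) = 1 − ((5−1)/5)^6 = 11529/15625.
E[#distinct] = 5·11529/15625 = 11529/3125.
≈ 3.689

3.689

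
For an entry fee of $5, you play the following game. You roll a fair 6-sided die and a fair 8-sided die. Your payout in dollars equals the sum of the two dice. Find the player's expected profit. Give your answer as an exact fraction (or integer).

$3

Distribution of the sum of the two dice: 2 w.p. 1/48, 3 w.p. 1/24, 4 w.p. 1/16, 5 w.p. 1/12, 6 w.p. 5/48, 7 w.p. 1/8, …
E[payout] = (1/48)·2 + (1/24)·3 + (1/16)·4 + (1/12)·5 + (5/48)·6 + (1/8)·7 + (1/8)·8 + (1/8)·9 + (5/48)·10 + (1/12)·11 + (1/16)·12 + (1/24)·13 + (1/48)·14 = 8
Expected profit = 8 − 5 = 3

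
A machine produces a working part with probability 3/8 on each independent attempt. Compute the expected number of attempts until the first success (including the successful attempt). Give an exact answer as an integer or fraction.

8/3

For a geometric distribution, E[trials] = 1/p = 1/(3/8) = 8/3.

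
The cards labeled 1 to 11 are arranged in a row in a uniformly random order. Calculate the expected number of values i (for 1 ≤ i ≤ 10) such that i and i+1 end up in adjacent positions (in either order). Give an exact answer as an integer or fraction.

20/11

For each i ∈ {1,…,10}, let Xᵢ = 1 if i and i+1 are adjacent. P(Xᵢ=1) = 2·(11−1)!/11! = 2/11.
By linearity, E[ΣXᵢ] = (10)·(2/11) = 20/11.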